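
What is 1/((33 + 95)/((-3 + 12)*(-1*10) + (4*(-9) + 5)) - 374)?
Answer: -121/45382 ≈ -0.0026663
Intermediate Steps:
1/((33 + 95)/((-3 + 12)*(-1*10) + (4*(-9) + 5)) - 374) = 1/(128/(9*(-10) + (-36 + 5)) - 374) = 1/(128/(-90 - 31) - 374) = 1/(128/(-121) - 374) = 1/(128*(-1/121) - 374) = 1/(-128/121 - 374) = 1/(-45382/121) = -121/45382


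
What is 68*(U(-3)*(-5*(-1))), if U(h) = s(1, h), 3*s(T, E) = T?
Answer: 340/3 ≈ 113.33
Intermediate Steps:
s(T, E) = T/3
U(h) = ⅓ (U(h) = (⅓)*1 = ⅓)
68*(U(-3)*(-5*(-1))) = 68*((-5*(-1))/3) = 68*((⅓)*5) = 68*(5/3) = 340/3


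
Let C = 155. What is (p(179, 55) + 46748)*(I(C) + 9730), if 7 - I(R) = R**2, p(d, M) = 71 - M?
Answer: -668164032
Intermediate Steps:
I(R) = 7 - R**2
(p(179, 55) + 46748)*(I(C) + 9730) = ((71 - 1*55) + 46748)*((7 - 1*155**2) + 9730) = ((71 - 55) + 46748)*((7 - 1*24025) + 9730) = (16 + 46748)*((7 - 24025) + 9730) = 46764*(-24018 + 9730) = 46764*(-14288) = -668164032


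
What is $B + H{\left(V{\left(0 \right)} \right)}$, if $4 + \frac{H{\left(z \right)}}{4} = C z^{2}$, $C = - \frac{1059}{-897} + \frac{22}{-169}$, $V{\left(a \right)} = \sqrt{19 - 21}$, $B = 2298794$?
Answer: $\frac{8935317422}{3887} \approx 2.2988 \cdot 10^{6}$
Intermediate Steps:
$V{\left(a \right)} = i \sqrt{2}$ ($V{\left(a \right)} = \sqrt{-2} = i \sqrt{2}$)
$C = \frac{4083}{3887}$ ($C = \left(-1059\right) \left(- \frac{1}{897}\right) + 22 \left(- \frac{1}{169}\right) = \frac{353}{299} - \frac{22}{169} = \frac{4083}{3887} \approx 1.0504$)
$H{\left(z \right)} = -16 + \frac{16332 z^{2}}{3887}$ ($H{\left(z \right)} = -16 + 4 \frac{4083 z^{2}}{3887} = -16 + \frac{16332 z^{2}}{3887}$)
$B + H{\left(V{\left(0 \right)} \right)} = 2298794 - \left(16 - \frac{16332 \left(i \sqrt{2}\right)^{2}}{3887}\right) = 2298794 + \left(-16 + \frac{16332}{3887} \left(-2\right)\right) = 2298794 - \frac{94856}{3887} = \frac{8935317422}{3887}$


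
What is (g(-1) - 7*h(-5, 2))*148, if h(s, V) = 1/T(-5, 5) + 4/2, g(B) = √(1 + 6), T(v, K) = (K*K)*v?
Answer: -257964/125 + 148*√7 ≈ -1672.1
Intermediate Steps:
T(v, K) = v*K² (T(v, K) = K²*v = v*K²)
g(B) = √7
h(s, V) = 249/125 (h(s, V) = 1/(-5*5²) + 4/2 = 1/(-5*25) + 4*(½) = 1/(-125) + 2 = 1*(-1/125) + 2 = -1/125 + 2 = 249/125)
(g(-1) - 7*h(-5, 2))*148 = (√7 - 7*249/125)*148 = (√7 - 1743/125)*148 = (-1743/125 + √7)*148 = -257964/125 + 148*√7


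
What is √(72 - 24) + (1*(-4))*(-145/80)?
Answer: 29/4 + 4*√3 ≈ 14.178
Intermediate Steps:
√(72 - 24) + (1*(-4))*(-145/80) = √48 - (-580)/80 = 4*√3 - 4*(-29/16) = 4*√3 + 29/4 = 29/4 + 4*√3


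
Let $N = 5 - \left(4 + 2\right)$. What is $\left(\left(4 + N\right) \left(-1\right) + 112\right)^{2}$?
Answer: $11881$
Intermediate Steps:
$N = -1$ ($N = 5 - 6 = -1$)
$\left(\left(4 + N\right) \left(-1\right) + 112\right)^{2} = \left(\left(4 - 1\right) \left(-1\right) + 112\right)^{2} = \left(3 \left(-1\right) + 112\right)^{2} = \left(-3 + 112\right)^{2} = 109^{2} = 11881$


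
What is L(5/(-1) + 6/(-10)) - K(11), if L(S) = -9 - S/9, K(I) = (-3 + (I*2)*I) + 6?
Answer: -11402/45 ≈ -253.38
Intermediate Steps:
K(I) = 3 + 2*I**2 (K(I) = (-3 + (2*I)*I) + 6 = (-3 + 2*I**2) + 6 = 3 + 2*I**2)
L(S) = -9 - S/9
L(5/(-1) + 6/(-10)) - K(11) = (-9 - (5/(-1) + 6/(-10))/9) - (3 + 2*11**2) = (-9 - (5*(-1) + 6*(-1/10))/9) - (3 + 2*121) = (-9 - (-5 - 3/5)/9) - (3 + 242) = (-9 - 1/9*(-28/5)) - 1*245 = (-9 + 28/45) - 245 = -377/45 - 245 = -11402/45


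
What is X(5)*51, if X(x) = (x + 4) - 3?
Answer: 306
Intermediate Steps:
X(x) = 1 + x (X(x) = (4 + x) - 3 = 1 + x)
X(5)*51 = (1 + 5)*51 = 6*51 = 306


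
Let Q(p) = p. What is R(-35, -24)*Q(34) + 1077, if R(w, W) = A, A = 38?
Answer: 2369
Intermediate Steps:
R(w, W) = 38
R(-35, -24)*Q(34) + 1077 = 38*34 + 1077 = 1292 + 1077 = 2369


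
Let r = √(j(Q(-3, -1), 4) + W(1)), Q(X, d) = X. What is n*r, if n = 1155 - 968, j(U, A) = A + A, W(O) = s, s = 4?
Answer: 374*√3 ≈ 647.79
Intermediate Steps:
W(O) = 4
j(U, A) = 2*A
r = 2*√3 (r = √(2*4 + 4) = √(8 + 4) = √12 = 2*√3 ≈ 3.4641)
n = 187
n*r = 187*(2*√3) = 374*√3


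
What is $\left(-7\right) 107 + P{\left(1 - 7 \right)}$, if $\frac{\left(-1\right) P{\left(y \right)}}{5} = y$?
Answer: $-719$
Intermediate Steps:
$P{\left(y \right)} = - 5 y$
$\left(-7\right) 107 + P{\left(1 - 7 \right)} = \left(-7\right) 107 - 5 \left(1 - 7\right) = -749 - 5 \left(1 - 7\right) = -749 - -30 = -749 + 30 = -719$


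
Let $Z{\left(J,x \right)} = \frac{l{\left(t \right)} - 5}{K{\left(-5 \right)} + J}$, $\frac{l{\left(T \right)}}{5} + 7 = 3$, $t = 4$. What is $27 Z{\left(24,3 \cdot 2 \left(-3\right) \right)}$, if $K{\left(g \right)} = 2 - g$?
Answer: $- \frac{675}{31} \approx -21.774$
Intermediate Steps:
$l{\left(T \right)} = -20$ ($l{\left(T \right)} = -35 + 5 \cdot 3 = -35 + 15 = -20$)
$Z{\left(J,x \right)} = - \frac{25}{7 + J}$ ($Z{\left(J,x \right)} = \frac{-20 - 5}{\left(2 - -5\right) + J} = - \frac{25}{\left(2 + 5\right) + J} = - \frac{25}{7 + J}$)
$27 Z{\left(24,3 \cdot 2 \left(-3\right) \right)} = 27 \left(- \frac{25}{7 + 24}\right) = 27 \left(- \frac{25}{31}\right) = - \frac{675}{31}$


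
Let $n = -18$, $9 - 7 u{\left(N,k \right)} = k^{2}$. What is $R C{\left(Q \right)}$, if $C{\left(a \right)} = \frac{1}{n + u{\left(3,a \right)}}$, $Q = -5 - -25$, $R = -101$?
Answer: $\frac{707}{517} \approx 1.3675$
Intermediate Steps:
$u{\left(N,k \right)} = \frac{9}{7} - \frac{k^{2}}{7}$
$Q = 20$ ($Q = -5 + 25 = 20$)
$C{\left(a \right)} = \frac{1}{- \frac{117}{7} - \frac{a^{2}}{7}}$ ($C{\left(a \right)} = \frac{1}{-18 - \left(- \frac{9}{7} + \frac{a^{2}}{7}\right)} = \frac{1}{- \frac{117}{7} - \frac{a^{2}}{7}}$)
$R C{\left(Q \right)} = - 101 \left(- \frac{7}{117 + 20^{2}}\right) = - 101 \left(- \frac{7}{117 + 400}\right) = - 101 \left(- \frac{7}{517}\right) = - 101 \left(\left(-7\right) \frac{1}{517}\right) = \left(-101\right) \left(- \frac{7}{517}\right) = \frac{707}{517}$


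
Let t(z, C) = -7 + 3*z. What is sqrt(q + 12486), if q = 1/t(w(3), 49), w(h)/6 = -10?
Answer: sqrt(436622747)/187 ≈ 111.74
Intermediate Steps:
w(h) = -60 (w(h) = 6*(-10) = -60)
q = -1/187 (q = 1/(-7 + 3*(-60)) = 1/(-7 - 180) = 1/(-187) = -1/187 ≈ -0.0053476)
sqrt(q + 12486) = sqrt(-1/187 + 12486) = sqrt(2334881/187) = sqrt(436622747)/187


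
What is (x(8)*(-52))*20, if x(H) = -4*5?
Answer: 20800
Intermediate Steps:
x(H) = -20
(x(8)*(-52))*20 = -20*(-52)*20 = 1040*20 = 20800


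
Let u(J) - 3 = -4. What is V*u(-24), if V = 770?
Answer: -770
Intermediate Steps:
u(J) = -1 (u(J) = 3 - 4 = -1)
V*u(-24) = 770*(-1) = -770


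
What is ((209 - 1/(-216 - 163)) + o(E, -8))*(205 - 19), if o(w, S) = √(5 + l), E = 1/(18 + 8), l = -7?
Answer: 14733432/379 + 186*I*√2 ≈ 38875.0 + 263.04*I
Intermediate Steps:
E = 1/26 ≈ 0.038462
o(w, S) = I*√2 (o(w, S) = √(5 - 7) = √(-2) = I*√2)
((209 - 1/(-216 - 163)) + o(E, -8))*(205 - 19) = ((209 - 1/(-216 - 163)) + I*√2)*(205 - 19) = ((209 - 1/(-379)) + I*√2)*186 = ((209 - 1*(-1/379)) + I*√2)*186 = ((209 + 1/379) + I*√2)*186 = (79212/379 + I*√2)*186 = 14733432/379 + 186*I*√2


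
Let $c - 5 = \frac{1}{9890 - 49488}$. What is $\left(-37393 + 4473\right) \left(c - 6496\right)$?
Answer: $\frac{4230723988740}{19799} \approx 2.1368 \cdot 10^{8}$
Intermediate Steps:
$c = \frac{197989}{39598}$ ($c = 5 + \frac{1}{9890 - 49488} = 5 + \frac{1}{-39598} = 5 - \frac{1}{39598} = \frac{197989}{39598} \approx 5.0$)
$\left(-37393 + 4473\right) \left(c - 6496\right) = \left(-37393 + 4473\right) \left(\frac{197989}{39598} - 6496\right) = \left(-32920\right) \left(- \frac{257030619}{39598}\right) = \frac{4230723988740}{19799}$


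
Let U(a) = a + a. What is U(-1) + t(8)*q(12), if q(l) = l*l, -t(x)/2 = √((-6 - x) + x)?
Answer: -2 - 288*I*√6 ≈ -2.0 - 705.45*I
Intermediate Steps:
t(x) = -2*I*√6 (t(x) = -2*√((-6 - x) + x) = -2*I*√6)
U(a) = 2*a
q(l) = l²
U(-1) + t(8)*q(12) = 2*(-1) - 2*I*√6*12² = -2 - 2*I*√6*144 = -2 - 288*I*√6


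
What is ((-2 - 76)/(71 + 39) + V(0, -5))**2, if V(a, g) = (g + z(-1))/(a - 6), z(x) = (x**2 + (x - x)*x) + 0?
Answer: 49/27225 ≈ 0.0017998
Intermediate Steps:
z(x) = x**2 (z(x) = (x**2 + 0*x) + 0 = (x**2 + 0) + 0 = x**2 + 0 = x**2)
V(a, g) = (1 + g)/(-6 + a) (V(a, g) = (g + (-1)**2)/(a - 6) = (g + 1)/(-6 + a) = (1 + g)/(-6 + a))
((-2 - 76)/(71 + 39) + V(0, -5))**2 = ((-2 - 76)/(71 + 39) + (1 - 5)/(-6 + 0))**2 = (-78/110 - 4/(-6))**2 = (-78*1/110 - 1/6*(-4))**2 = (-39/55 + 2/3)**2 = (-7/165)**2 = 49/27225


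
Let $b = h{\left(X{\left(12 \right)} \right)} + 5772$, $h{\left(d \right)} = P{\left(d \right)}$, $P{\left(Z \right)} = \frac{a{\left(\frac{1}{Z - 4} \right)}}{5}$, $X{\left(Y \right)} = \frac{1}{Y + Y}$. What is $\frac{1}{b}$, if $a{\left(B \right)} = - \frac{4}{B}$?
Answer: $\frac{6}{34651} \approx 0.00017316$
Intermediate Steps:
$X{\left(Y \right)} = \frac{1}{2 Y}$
$P{\left(Z \right)} = \frac{16}{5} - \frac{4 Z}{5}$ ($P{\left(Z \right)} = \frac{\left(-4\right) \frac{1}{\frac{1}{Z - 4}}}{5} = - \frac{4}{\frac{1}{-4 + Z}} \frac{1}{5} = - 4 \left(-4 + Z\right) \frac{1}{5} = \left(16 - 4 Z\right) \frac{1}{5} = \frac{16}{5} - \frac{4 Z}{5}$)
$h{\left(d \right)} = \frac{16}{5} - \frac{4 d}{5}$
$b = \frac{34651}{6}$ ($b = \left(\frac{16}{5} - \frac{4 \frac{1}{2 \cdot 12}}{5}\right) + 5772 = \left(\frac{16}{5} - \frac{4 \cdot \frac{1}{2} \cdot \frac{1}{12}}{5}\right) + 5772 = \left(\frac{16}{5} - \frac{1}{30}\right) + 5772 = \frac{19}{6} + 5772 = \frac{34651}{6} \approx 5775.2$)
$\frac{1}{b} = \frac{1}{\frac{34651}{6}} = \frac{6}{34651}$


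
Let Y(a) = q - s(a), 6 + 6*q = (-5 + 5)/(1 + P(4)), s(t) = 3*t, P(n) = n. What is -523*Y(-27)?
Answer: -41840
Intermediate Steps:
q = -1 (q = -1 + ((-5 + 5)/(1 + 4))/6 = -1 + (0/5)/6 = -1 + (0*(1/5))/6 = -1 + (1/6)*0 = -1 + 0 = -1)
Y(a) = -1 - 3*a
-523*Y(-27) = -523*(-1 - 3*(-27)) = -523*(-1 + 81) = -523*80 = -41840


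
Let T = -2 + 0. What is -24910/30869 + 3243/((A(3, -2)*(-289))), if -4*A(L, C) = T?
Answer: -207415324/8921141 ≈ -23.250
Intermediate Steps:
T = -2
A(L, C) = 1/2 (A(L, C) = -1/4*(-2) = 1/2)
-24910/30869 + 3243/((A(3, -2)*(-289))) = -24910/30869 + 3243/(((1/2)*(-289))) = -24910*1/30869 + 3243/(-289/2) = -24910/30869 + 3243*(-2/289) = -24910/30869 - 6486/289 = -207415324/8921141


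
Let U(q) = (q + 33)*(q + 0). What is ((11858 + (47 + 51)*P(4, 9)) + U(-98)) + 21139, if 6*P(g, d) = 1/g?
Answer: 472453/12 ≈ 39371.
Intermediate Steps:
U(q) = q*(33 + q) (U(q) = (33 + q)*q = q*(33 + q))
P(g, d) = 1/(6*g)
((11858 + (47 + 51)*P(4, 9)) + U(-98)) + 21139 = ((11858 + (47 + 51)*((⅙)/4)) - 98*(33 - 98)) + 21139 = ((11858 + 98*((⅙)*(¼))) - 98*(-65)) + 21139 = ((11858 + 98*(1/24)) + 6370) + 21139 = ((11858 + 49/12) + 6370) + 21139 = (142345/12 + 6370) + 21139 = 218785/12 + 21139 = 472453/12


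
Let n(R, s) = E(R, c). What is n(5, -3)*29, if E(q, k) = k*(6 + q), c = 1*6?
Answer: 1914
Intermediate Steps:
c = 6
n(R, s) = 36 + 6*R (n(R, s) = 6*(6 + R) = 36 + 6*R)
n(5, -3)*29 = (36 + 6*5)*29 = (36 + 30)*29 = 66*29 = 1914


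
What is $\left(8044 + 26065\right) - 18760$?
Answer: $15349$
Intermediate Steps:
$\left(8044 + 26065\right) - 18760 = 34109 - 18760 = 15349$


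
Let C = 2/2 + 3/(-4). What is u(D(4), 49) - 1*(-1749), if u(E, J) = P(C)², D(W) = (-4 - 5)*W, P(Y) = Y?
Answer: 27985/16 ≈ 1749.1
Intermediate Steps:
C = ¼ (C = 2*(½) + 3*(-¼) = 1 - ¾ = ¼ ≈ 0.25000)
D(W) = -9*W
u(E, J) = 1/16 (u(E, J) = (¼)² = 1/16)
u(D(4), 49) - 1*(-1749) = 1/16 - 1*(-1749) = 1/16 + 1749 = 27985/16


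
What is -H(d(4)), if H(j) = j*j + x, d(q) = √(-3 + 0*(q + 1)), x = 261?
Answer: -258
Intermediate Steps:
d(q) = I*√3 (d(q) = √(-3 + 0*(1 + q)) = √(-3 + 0) = √(-3) = I*√3)
H(j) = 261 + j² (H(j) = j*j + 261 = j² + 261 = 261 + j²)
-H(d(4)) = -(261 + (I*√3)²) = -(261 - 3) = -1*258 = -258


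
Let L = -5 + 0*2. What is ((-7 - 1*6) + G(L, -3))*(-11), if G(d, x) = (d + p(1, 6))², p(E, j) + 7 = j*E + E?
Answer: -132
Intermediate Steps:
p(E, j) = -7 + E + E*j (p(E, j) = -7 + (j*E + E) = -7 + (E*j + E) = -7 + (E + E*j) = -7 + E + E*j)
L = -5 (L = -5 + 0 = -5)
G(d, x) = d² (G(d, x) = (d + (-7 + 1 + 1*6))² = (d + (-7 + 1 + 6))² = (d + 0)² = d²)
((-7 - 1*6) + G(L, -3))*(-11) = ((-7 - 1*6) + (-5)²)*(-11) = ((-7 - 6) + 25)*(-11) = (-13 + 25)*(-11) = 12*(-11) = -132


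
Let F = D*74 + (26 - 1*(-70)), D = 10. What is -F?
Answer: -836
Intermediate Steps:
F = 836 (F = 10*74 + (26 - 1*(-70)) = 740 + (26 + 70) = 740 + 96 = 836)
-F = -1*836 = -836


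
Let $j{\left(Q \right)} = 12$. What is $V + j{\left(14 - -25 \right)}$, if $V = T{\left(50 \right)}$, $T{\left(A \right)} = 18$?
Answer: $30$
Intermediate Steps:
$V = 18$
$V + j{\left(14 - -25 \right)} = 18 + 12 = 30$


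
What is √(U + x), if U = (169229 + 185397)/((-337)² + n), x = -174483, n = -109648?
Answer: I*√2681153203857/3921 ≈ 417.6*I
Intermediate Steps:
U = 354626/3921 (U = (169229 + 185397)/((-337)² - 109648) = 354626/(113569 - 109648) = 354626/3921 ≈ 90.443)
√(U + x) = √(354626/3921 - 174483) = √(-683793217/3921) = I*√2681153203857/3921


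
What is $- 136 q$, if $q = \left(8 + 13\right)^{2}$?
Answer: $-59976$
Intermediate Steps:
$q = 441$ ($q = 21^{2} = 441$)
$- 136 q = \left(-136\right) 441 = -59976$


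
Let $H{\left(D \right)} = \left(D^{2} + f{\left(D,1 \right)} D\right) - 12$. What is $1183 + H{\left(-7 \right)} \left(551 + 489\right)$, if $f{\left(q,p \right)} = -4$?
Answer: $68783$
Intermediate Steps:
$H{\left(D \right)} = -12 + D^{2} - 4 D$ ($H{\left(D \right)} = \left(D^{2} - 4 D\right) - 12 = -12 + D^{2} - 4 D$)
$1183 + H{\left(-7 \right)} \left(551 + 489\right) = 1183 + \left(-12 + \left(-7\right)^{2} - -28\right) \left(551 + 489\right) = 1183 + \left(-12 + 49 + 28\right) 1040 = 1183 + 65 \cdot 1040 = 1183 + 67600 = 68783$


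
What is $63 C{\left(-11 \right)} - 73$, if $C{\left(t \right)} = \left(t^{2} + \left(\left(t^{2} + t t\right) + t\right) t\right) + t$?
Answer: $-153226$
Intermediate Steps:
$C{\left(t \right)} = t + t^{2} + t \left(t + 2 t^{2}\right)$ ($C{\left(t \right)} = \left(t^{2} + \left(\left(t^{2} + t^{2}\right) + t\right) t\right) + t = \left(t^{2} + \left(2 t^{2} + t\right) t\right) + t = \left(t^{2} + \left(t + 2 t^{2}\right) t\right) + t = \left(t^{2} + t \left(t + 2 t^{2}\right)\right) + t = t + t^{2} + t \left(t + 2 t^{2}\right)$)
$63 C{\left(-11 \right)} - 73 = 63 \left(- 11 \left(1 + 2 \left(-11\right) + 2 \left(-11\right)^{2}\right)\right) - 73 = 63 \left(- 11 \left(1 - 22 + 2 \cdot 121\right)\right) - 73 = 63 \left(- 11 \left(1 - 22 + 242\right)\right) - 73 = 63 \left(\left(-11\right) 221\right) - 73 = 63 \left(-2431\right) - 73 = -153153 - 73 = -153226$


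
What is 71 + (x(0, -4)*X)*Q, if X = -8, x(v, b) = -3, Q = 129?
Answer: 3167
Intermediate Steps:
71 + (x(0, -4)*X)*Q = 71 - 3*(-8)*129 = 71 + 24*129 = 71 + 3096 = 3167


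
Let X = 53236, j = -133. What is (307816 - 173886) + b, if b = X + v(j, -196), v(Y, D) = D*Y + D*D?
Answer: 251650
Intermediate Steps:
v(Y, D) = D² + D*Y (v(Y, D) = D*Y + D² = D² + D*Y)
b = 117720 (b = 53236 - 196*(-196 - 133) = 53236 - 196*(-329) = 53236 + 64484 = 117720)
(307816 - 173886) + b = (307816 - 173886) + 117720 = 133930 + 117720 = 251650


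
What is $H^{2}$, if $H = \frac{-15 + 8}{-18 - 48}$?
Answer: $\frac{49}{4356} \approx 0.011249$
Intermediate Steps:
$H = \frac{7}{66}$ ($H = - \frac{7}{-66} = \left(-7\right) \left(- \frac{1}{66}\right) = \frac{7}{66} \approx 0.10606$)
$H^{2} = \left(\frac{7}{66}\right)^{2} = \frac{49}{4356}$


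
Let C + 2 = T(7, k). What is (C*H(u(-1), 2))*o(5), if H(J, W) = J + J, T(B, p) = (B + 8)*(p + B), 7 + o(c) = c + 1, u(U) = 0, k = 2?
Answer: 0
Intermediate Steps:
o(c) = -6 + c (o(c) = -7 + (c + 1) = -7 + (1 + c) = -6 + c)
T(B, p) = (8 + B)*(B + p)
H(J, W) = 2*J
C = 133 (C = -2 + (7**2 + 8*7 + 8*2 + 7*2) = -2 + (49 + 56 + 16 + 14) = -2 + 135 = 133)
(C*H(u(-1), 2))*o(5) = (133*(2*0))*(-6 + 5) = (133*0)*(-1) = 0*(-1) = 0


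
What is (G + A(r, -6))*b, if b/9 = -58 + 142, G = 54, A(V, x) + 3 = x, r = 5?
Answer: 34020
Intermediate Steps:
A(V, x) = -3 + x
b = 756 (b = 9*(-58 + 142) = 9*84 = 756)
(G + A(r, -6))*b = (54 + (-3 - 6))*756 = (54 - 9)*756 = 45*756 = 34020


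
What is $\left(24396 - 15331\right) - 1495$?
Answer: $7570$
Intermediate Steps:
$\left(24396 - 15331\right) - 1495 = 9065 - 1495 = 7570$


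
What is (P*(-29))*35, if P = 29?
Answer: -29435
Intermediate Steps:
(P*(-29))*35 = (29*(-29))*35 = -841*35 = -29435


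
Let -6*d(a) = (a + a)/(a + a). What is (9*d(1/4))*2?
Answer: -3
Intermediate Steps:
d(a) = -⅙ (d(a) = -(a + a)/(6*(a + a)) = -2*a/(6*(2*a)) = -2*a*1/(2*a)/6 = -⅙*1 = -⅙)
(9*d(1/4))*2 = (9*(-⅙))*2 = -3/2*2 = -3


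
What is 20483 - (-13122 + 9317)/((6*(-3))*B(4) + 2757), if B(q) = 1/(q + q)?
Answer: 225717397/11019 ≈ 20484.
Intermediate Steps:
B(q) = 1/(2*q)
20483 - (-13122 + 9317)/((6*(-3))*B(4) + 2757) = 20483 - (-13122 + 9317)/((6*(-3))*((½)/4) + 2757) = 20483 - (-3805)/(-9/4 + 2757) = 20483 - (-3805)/11019/4 = 20483 - (-3805)*4/11019 = 20483 - 1*(-15220/11019) = 20483 + 15220/11019 = 225717397/11019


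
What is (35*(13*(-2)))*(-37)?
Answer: 33670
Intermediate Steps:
(35*(13*(-2)))*(-37) = (35*(-26))*(-37) = -910*(-37) = 33670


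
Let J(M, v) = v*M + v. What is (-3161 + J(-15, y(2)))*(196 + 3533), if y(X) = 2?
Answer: -11891781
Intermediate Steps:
J(M, v) = v + M*v (J(M, v) = M*v + v = v + M*v)
(-3161 + J(-15, y(2)))*(196 + 3533) = (-3161 + 2*(1 - 15))*(196 + 3533) = (-3161 + 2*(-14))*3729 = (-3161 - 28)*3729 = -3189*3729 = -11891781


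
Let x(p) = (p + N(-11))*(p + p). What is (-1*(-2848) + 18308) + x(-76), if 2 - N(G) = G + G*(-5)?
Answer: 39092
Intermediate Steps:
N(G) = 2 + 4*G (N(G) = 2 - (G + G*(-5)) = 2 - (G - 5*G) = 2 - (-4)*G = 2 + 4*G)
x(p) = 2*p*(-42 + p) (x(p) = (p + (2 + 4*(-11)))*(p + p) = (p + (2 - 44))*(2*p) = (p - 42)*(2*p) = (-42 + p)*(2*p) = 2*p*(-42 + p))
(-1*(-2848) + 18308) + x(-76) = (-1*(-2848) + 18308) + 2*(-76)*(-42 - 76) = (2848 + 18308) + 2*(-76)*(-118) = 21156 + 17936 = 39092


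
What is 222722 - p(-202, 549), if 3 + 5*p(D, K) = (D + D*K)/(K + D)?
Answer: 386534811/1735 ≈ 2.2279e+5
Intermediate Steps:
p(D, K) = -⅗ + (D + D*K)/(5*(D + K)) (p(D, K) = -⅗ + ((D + D*K)/(K + D))/5 = -⅗ + ((D + D*K)/(D + K))/5 = -⅗ + (D + D*K)/(5*(D + K)))
222722 - p(-202, 549) = 222722 - (-3*549 - 2*(-202) - 202*549)/(5*(-202 + 549)) = 222722 - (-1647 + 404 - 110898)/(5*347) = 222722 - (-112141)/(5*347) = 222722 - 1*(-112141/1735) = 222722 + 112141/1735 = 386534811/1735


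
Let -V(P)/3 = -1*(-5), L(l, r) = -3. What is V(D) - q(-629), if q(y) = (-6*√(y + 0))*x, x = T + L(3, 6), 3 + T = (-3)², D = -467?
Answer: -15 + 18*I*√629 ≈ -15.0 + 451.44*I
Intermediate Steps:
T = 6 (T = -3 + (-3)² = -3 + 9 = 6)
V(P) = -15 (V(P) = -(-3)*(-5) = -3*5 = -15)
x = 3 (x = 6 - 3 = 3)
q(y) = -18*√y (q(y) = -6*√(y + 0)*3 = -6*√y*3 = -18*√y)
V(D) - q(-629) = -15 - (-18)*√(-629) = -15 - (-18)*I*√629 = -15 + 18*I*√629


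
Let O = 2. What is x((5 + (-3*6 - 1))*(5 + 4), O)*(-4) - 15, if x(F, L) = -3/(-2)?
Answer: -21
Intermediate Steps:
x(F, L) = 3/2 (x(F, L) = -3*(-½) = 3/2)
x((5 + (-3*6 - 1))*(5 + 4), O)*(-4) - 15 = (3/2)*(-4) - 15 = -6 - 15 = -21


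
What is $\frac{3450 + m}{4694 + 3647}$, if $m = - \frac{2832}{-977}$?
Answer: $\frac{3373482}{8149157} \approx 0.41397$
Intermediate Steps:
$m = \frac{2832}{977}$ ($m = \left(-2832\right) \left(- \frac{1}{977}\right) = \frac{2832}{977} \approx 2.8987$)
$\frac{3450 + m}{4694 + 3647} = \frac{3450 + \frac{2832}{977}}{4694 + 3647} = \frac{3373482}{977 \cdot 8341} = \frac{3373482}{977} \cdot \frac{1}{8341} = \frac{3373482}{8149157}$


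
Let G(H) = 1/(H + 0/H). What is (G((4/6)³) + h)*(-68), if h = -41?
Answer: 5117/2 ≈ 2558.5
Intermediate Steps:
G(H) = 1/H (G(H) = 1/(H + 0) = 1/H)
(G((4/6)³) + h)*(-68) = (1/((4/6)³) - 41)*(-68) = (1/((4*(⅙))³) - 41)*(-68) = (1/((⅔)³) - 41)*(-68) = (1/(8/27) - 41)*(-68) = (27/8 - 41)*(-68) = -301/8*(-68) = 5117/2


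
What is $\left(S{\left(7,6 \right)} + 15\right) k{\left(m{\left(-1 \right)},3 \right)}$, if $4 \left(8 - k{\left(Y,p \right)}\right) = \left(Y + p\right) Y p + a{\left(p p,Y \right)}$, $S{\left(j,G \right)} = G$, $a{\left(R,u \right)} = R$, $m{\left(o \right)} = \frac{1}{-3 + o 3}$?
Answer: $\frac{2051}{16} \approx 128.19$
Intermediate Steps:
$m{\left(o \right)} = \frac{1}{-3 + 3 o}$
$k{\left(Y,p \right)} = 8 - \frac{p^{2}}{4} - \frac{Y p \left(Y + p\right)}{4}$ ($k{\left(Y,p \right)} = 8 - \frac{\left(Y + p\right) Y p + p p}{4} = 8 - \frac{Y \left(Y + p\right) p + p^{2}}{4} = 8 - \frac{Y p \left(Y + p\right) + p^{2}}{4} = 8 - \frac{p^{2} + Y p \left(Y + p\right)}{4} = 8 - \left(\frac{p^{2}}{4} + \frac{Y p \left(Y + p\right)}{4}\right) = 8 - \frac{p^{2}}{4} - \frac{Y p \left(Y + p\right)}{4}$)
$\left(S{\left(7,6 \right)} + 15\right) k{\left(m{\left(-1 \right)},3 \right)} = \left(6 + 15\right) \left(8 - \frac{3^{2}}{4} - \frac{\frac{1}{3 \left(-1 - 1\right)} 3^{2}}{4} - \frac{3 \left(\frac{1}{3 \left(-1 - 1\right)}\right)^{2}}{4}\right) = 21 \left(8 - \frac{9}{4} - \frac{1}{4} \frac{1}{3 \left(-2\right)} 9 - \frac{3 \left(\frac{1}{3 \left(-2\right)}\right)^{2}}{4}\right) = 21 \left(8 - \frac{9}{4} - \frac{1}{4} \cdot \frac{1}{3} \left(- \frac{1}{2}\right) 9 - \frac{3 \left(\frac{1}{3} \left(- \frac{1}{2}\right)\right)^{2}}{4}\right) = 21 \left(8 - \frac{9}{4} - \left(- \frac{1}{24}\right) 9 - \frac{3 \left(- \frac{1}{6}\right)^{2}}{4}\right) = 21 \left(8 - \frac{9}{4} + \frac{3}{8} - \frac{3}{4} \cdot \frac{1}{36}\right) = 21 \left(8 - \frac{9}{4} + \frac{3}{8} - \frac{1}{48}\right) = 21 \cdot \frac{293}{48} = \frac{2051}{16}$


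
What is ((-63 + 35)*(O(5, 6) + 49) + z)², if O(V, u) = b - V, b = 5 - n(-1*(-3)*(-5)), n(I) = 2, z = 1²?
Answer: 1729225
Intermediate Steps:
z = 1
b = 3 (b = 5 - 1*2 = 5 - 2 = 3)
O(V, u) = 3 - V
((-63 + 35)*(O(5, 6) + 49) + z)² = ((-63 + 35)*((3 - 1*5) + 49) + 1)² = (-28*((3 - 5) + 49) + 1)² = (-28*(-2 + 49) + 1)² = (-28*47 + 1)² = (-1316 + 1)² = (-1315)² = 1729225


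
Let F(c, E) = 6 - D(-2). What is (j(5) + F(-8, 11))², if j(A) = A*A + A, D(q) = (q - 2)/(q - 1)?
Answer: 10816/9 ≈ 1201.8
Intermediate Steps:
D(q) = (-2 + q)/(-1 + q)
F(c, E) = 14/3 (F(c, E) = 6 - (-2 - 2)/(-1 - 2) = 6 - (-4)/(-3) = 6 - (-1)*(-4)/3 = 6 - 1*4/3 = 6 - 4/3 = 14/3)
j(A) = A + A² (j(A) = A² + A = A + A²)
(j(5) + F(-8, 11))² = (5*(1 + 5) + 14/3)² = (5*6 + 14/3)² = (30 + 14/3)² = (104/3)² = 10816/9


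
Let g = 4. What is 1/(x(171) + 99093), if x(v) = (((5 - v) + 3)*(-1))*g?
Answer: 1/99745 ≈ 1.0026e-5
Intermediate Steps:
x(v) = -32 + 4*v (x(v) = (((5 - v) + 3)*(-1))*4 = ((8 - v)*(-1))*4 = (-8 + v)*4 = -32 + 4*v)
1/(x(171) + 99093) = 1/((-32 + 4*171) + 99093) = 1/((-32 + 684) + 99093) = 1/(652 + 99093) = 1/99745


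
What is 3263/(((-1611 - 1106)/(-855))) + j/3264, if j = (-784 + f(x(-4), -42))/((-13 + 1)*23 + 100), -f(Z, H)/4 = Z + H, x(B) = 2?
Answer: 12288973/11968 ≈ 1026.8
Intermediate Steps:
f(Z, H) = -4*H - 4*Z (f(Z, H) = -4*(Z + H) = -4*(H + Z) = -4*H - 4*Z)
j = 39/11 (j = (-784 + (-4*(-42) - 4*2))/((-13 + 1)*23 + 100) = (-784 + (168 - 8))/(-12*23 + 100) = (-784 + 160)/(-276 + 100) = -624/(-176) = -624*(-1/176) = 39/11 ≈ 3.5455)
3263/(((-1611 - 1106)/(-855))) + j/3264 = 3263/(((-1611 - 1106)/(-855))) + (39/11)/3264 = 3263/((-2717*(-1/855))) + (39/11)*(1/3264) = 3263/(143/45) + 13/11968 = 3263*(45/143) + 13/11968 = 11295/11 + 13/11968 = 12288973/11968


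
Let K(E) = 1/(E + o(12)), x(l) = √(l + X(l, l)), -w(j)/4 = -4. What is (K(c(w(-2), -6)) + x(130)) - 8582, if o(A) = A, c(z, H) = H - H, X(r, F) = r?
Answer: -102983/12 + 2*√65 ≈ -8565.8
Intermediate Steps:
w(j) = 16 (w(j) = -4*(-4) = 16)
c(z, H) = 0
x(l) = √2*√l (x(l) = √(l + l) = √(2*l) = √2*√l)
K(E) = 1/(12 + E) (K(E) = 1/(E + 12) = 1/(12 + E))
(K(c(w(-2), -6)) + x(130)) - 8582 = (1/(12 + 0) + √2*√130) - 8582 = (1/12 + 2*√65) - 8582 = -102983/12 + 2*√65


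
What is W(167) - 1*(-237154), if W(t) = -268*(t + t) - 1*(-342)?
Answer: 147984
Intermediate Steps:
W(t) = 342 - 536*t (W(t) = -536*t + 342 = 342 - 536*t)
W(167) - 1*(-237154) = (342 - 536*167) - 1*(-237154) = (342 - 89512) + 237154 = -89170 + 237154 = 147984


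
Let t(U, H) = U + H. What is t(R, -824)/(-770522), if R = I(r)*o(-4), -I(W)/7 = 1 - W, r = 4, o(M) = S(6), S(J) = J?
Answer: 349/385261 ≈ 0.00090588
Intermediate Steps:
o(M) = 6
I(W) = -7 + 7*W (I(W) = -7*(1 - W) = -7 + 7*W)
R = 126 (R = (-7 + 7*4)*6 = (-7 + 28)*6 = 21*6 = 126)
t(U, H) = H + U
t(R, -824)/(-770522) = (-824 + 126)/(-770522) = -698*(-1/770522) = 349/385261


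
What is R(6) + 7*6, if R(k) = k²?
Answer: 78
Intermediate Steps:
R(6) + 7*6 = 6² + 7*6 = 36 + 42 = 78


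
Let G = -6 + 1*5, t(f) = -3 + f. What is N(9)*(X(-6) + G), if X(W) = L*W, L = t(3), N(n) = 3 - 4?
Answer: 1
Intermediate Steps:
N(n) = -1
L = 0 (L = -3 + 3 = 0)
X(W) = 0 (X(W) = 0*W = 0)
G = -1 (G = -6 + 5 = -1)
N(9)*(X(-6) + G) = -(0 - 1) = -1*(-1) = 1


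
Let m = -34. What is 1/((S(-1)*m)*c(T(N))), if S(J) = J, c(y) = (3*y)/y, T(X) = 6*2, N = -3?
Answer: 1/102 ≈ 0.0098039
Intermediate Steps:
T(X) = 12
c(y) = 3
1/((S(-1)*m)*c(T(N))) = 1/(-1*(-34)*3) = 1/(34*3) = 1/102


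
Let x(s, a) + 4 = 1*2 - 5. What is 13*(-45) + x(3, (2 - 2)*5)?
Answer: -592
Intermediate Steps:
x(s, a) = -7 (x(s, a) = -4 + (1*2 - 5) = -4 + (2 - 5) = -4 - 3 = -7)
13*(-45) + x(3, (2 - 2)*5) = 13*(-45) - 7 = -585 - 7 = -592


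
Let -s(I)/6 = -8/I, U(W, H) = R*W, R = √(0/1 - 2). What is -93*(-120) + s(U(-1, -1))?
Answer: 11160 + 24*I*√2 ≈ 11160.0 + 33.941*I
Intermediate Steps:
R = I*√2 (R = √(0*1 - 2) = √(0 - 2) = √(-2) = I*√2 ≈ 1.4142*I)
U(W, H) = I*W*√2 (U(W, H) = (I*√2)*W = I*W*√2)
s(I) = 48/I (s(I) = -(-48)/I = 48/I)
-93*(-120) + s(U(-1, -1)) = -93*(-120) + 48/((I*(-1)*√2)) = 11160 + 48/((-I*√2)) = 11160 + 48*(I*√2/2) = 11160 + 24*I*√2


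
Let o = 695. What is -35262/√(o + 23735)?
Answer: -17631*√24430/12215 ≈ -225.60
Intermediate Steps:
-35262/√(o + 23735) = -35262/√(695 + 23735) = -35262*√24430/24430 = -17631*√24430/12215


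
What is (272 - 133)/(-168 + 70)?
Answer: -139/98 ≈ -1.4184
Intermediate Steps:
(272 - 133)/(-168 + 70) = 139/(-98) = 139*(-1/98) = -139/98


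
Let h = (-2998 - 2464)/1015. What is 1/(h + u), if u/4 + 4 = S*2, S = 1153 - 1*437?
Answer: 1015/5792218 ≈ 0.00017524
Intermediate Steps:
S = 716 (S = 1153 - 437 = 716)
u = 5712 (u = -16 + 4*(716*2) = -16 + 4*1432 = -16 + 5728 = 5712)
h = -5462/1015 (h = -5462*1/1015 = -5462/1015 ≈ -5.3813)
1/(h + u) = 1/(-5462/1015 + 5712) = 1/(5792218/1015) = 1015/5792218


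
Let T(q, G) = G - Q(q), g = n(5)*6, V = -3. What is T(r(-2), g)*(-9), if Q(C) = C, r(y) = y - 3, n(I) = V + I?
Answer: -153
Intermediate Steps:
n(I) = -3 + I
r(y) = -3 + y
g = 12 (g = (-3 + 5)*6 = 2*6 = 12)
T(q, G) = G - q
T(r(-2), g)*(-9) = (12 - (-3 - 2))*(-9) = (12 - 1*(-5))*(-9) = (12 + 5)*(-9) = 17*(-9) = -153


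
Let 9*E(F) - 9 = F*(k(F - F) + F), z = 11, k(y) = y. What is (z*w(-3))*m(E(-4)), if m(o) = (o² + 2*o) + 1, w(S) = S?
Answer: -12716/27 ≈ -470.96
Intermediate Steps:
E(F) = 1 + F²/9 (E(F) = 1 + (F*((F - F) + F))/9 = 1 + (F*(0 + F))/9 = 1 + (F*F)/9 = 1 + F²/9)
m(o) = 1 + o² + 2*o
(z*w(-3))*m(E(-4)) = (11*(-3))*(1 + (1 + (⅑)*(-4)²)² + 2*(1 + (⅑)*(-4)²)) = -33*(1 + (1 + (⅑)*16)² + 2*(1 + (⅑)*16)) = -33*(1 + (1 + 16/9)² + 2*(1 + 16/9)) = -33*(1 + (25/9)² + 2*(25/9)) = -33*(1 + 625/81 + 50/9) = -33*1156/81 = -12716/27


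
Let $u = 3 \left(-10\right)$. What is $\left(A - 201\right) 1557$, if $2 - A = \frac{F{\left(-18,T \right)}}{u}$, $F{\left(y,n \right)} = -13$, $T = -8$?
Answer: $- \frac{3105177}{10} \approx -3.1052 \cdot 10^{5}$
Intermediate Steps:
$u = -30$
$A = \frac{47}{30}$ ($A = 2 - - \frac{13}{-30} = 2 - \left(-13\right) \left(- \frac{1}{30}\right) = 2 - \frac{13}{30} = \frac{47}{30} \approx 1.5667$)
$\left(A - 201\right) 1557 = \left(\frac{47}{30} - 201\right) 1557 = \left(- \frac{5983}{30}\right) 1557 = - \frac{3105177}{10}$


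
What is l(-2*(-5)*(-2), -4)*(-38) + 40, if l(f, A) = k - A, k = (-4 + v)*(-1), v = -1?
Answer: -302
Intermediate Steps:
k = 5 (k = (-4 - 1)*(-1) = -5*(-1) = 5)
l(f, A) = 5 - A
l(-2*(-5)*(-2), -4)*(-38) + 40 = (5 - 1*(-4))*(-38) + 40 = (5 + 4)*(-38) + 40 = 9*(-38) + 40 = -342 + 40 = -302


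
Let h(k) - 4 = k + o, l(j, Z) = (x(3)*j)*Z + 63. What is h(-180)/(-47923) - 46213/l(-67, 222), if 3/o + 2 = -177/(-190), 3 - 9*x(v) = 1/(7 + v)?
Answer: 6746231946863/690188867074 ≈ 9.7745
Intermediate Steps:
x(v) = ⅓ - 1/(9*(7 + v))
l(j, Z) = 63 + 29*Z*j/90 (l(j, Z) = (((20 + 3*3)/(9*(7 + 3)))*j)*Z + 63 = (((⅑)*(20 + 9)/10)*j)*Z + 63 = (((⅑)*(⅒)*29)*j)*Z + 63 = (29*j/90)*Z + 63 = 29*Z*j/90 + 63 = 63 + 29*Z*j/90)
o = -570/203 (o = 3/(-2 - 177/(-190)) = 3/(-2 - 177*(-1/190)) = 3/(-2 + 177/190) = 3/(-203/190) = 3*(-190/203) = -570/203 ≈ -2.8079)
h(k) = 242/203 + k (h(k) = 4 + (k - 570/203) = 4 + (-570/203 + k) = 242/203 + k)
h(-180)/(-47923) - 46213/l(-67, 222) = (242/203 - 180)/(-47923) - 46213/(63 + (29/90)*222*(-67)) = -36298/203*(-1/47923) - 46213/(63 - 71891/15) = 36298/9728369 - 46213/(-70946/15) = 36298/9728369 - 46213*(-15/70946) = 36298/9728369 + 693195/70946 = 6746231946863/690188867074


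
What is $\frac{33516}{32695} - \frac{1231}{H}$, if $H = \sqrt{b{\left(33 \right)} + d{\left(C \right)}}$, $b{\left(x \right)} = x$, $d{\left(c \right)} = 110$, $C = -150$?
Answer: $\frac{33516}{32695} - \frac{1231 \sqrt{143}}{143} \approx -101.92$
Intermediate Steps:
$H = \sqrt{143}$ ($H = \sqrt{33 + 110} = \sqrt{143} \approx 11.958$)
$\frac{33516}{32695} - \frac{1231}{H} = \frac{33516}{32695} - \frac{1231}{\sqrt{143}} = 33516 \cdot \frac{1}{32695} - 1231 \frac{\sqrt{143}}{143} = \frac{33516}{32695} - \frac{1231 \sqrt{143}}{143}$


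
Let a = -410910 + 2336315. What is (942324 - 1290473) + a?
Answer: 1577256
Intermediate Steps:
a = 1925405
(942324 - 1290473) + a = (942324 - 1290473) + 1925405 = -348149 + 1925405 = 1577256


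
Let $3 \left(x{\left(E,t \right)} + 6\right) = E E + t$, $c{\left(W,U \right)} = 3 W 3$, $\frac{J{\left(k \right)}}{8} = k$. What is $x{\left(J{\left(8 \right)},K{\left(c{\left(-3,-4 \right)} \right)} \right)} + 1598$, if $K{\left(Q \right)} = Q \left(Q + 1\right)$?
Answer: $\frac{9574}{3} \approx 3191.3$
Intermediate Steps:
$J{\left(k \right)} = 8 k$
$c{\left(W,U \right)} = 9 W$
$K{\left(Q \right)} = Q \left(1 + Q\right)$
$x{\left(E,t \right)} = -6 + \frac{t}{3} + \frac{E^{2}}{3}$ ($x{\left(E,t \right)} = -6 + \frac{E E + t}{3} = -6 + \frac{E^{2} + t}{3} = -6 + \frac{t + E^{2}}{3} = -6 + \left(\frac{t}{3} + \frac{E^{2}}{3}\right) = -6 + \frac{t}{3} + \frac{E^{2}}{3}$)
$x{\left(J{\left(8 \right)},K{\left(c{\left(-3,-4 \right)} \right)} \right)} + 1598 = \left(-6 + \frac{9 \left(-3\right) \left(1 + 9 \left(-3\right)\right)}{3} + \frac{\left(8 \cdot 8\right)^{2}}{3}\right) + 1598 = \left(-6 + \frac{\left(-27\right) \left(1 - 27\right)}{3} + \frac{64^{2}}{3}\right) + 1598 = \left(-6 + \frac{\left(-27\right) \left(-26\right)}{3} + \frac{1}{3} \cdot 4096\right) + 1598 = \left(-6 + \frac{1}{3} \cdot 702 + \frac{4096}{3}\right) + 1598 = \left(-6 + 234 + \frac{4096}{3}\right) + 1598 = \frac{4780}{3} + 1598 = \frac{9574}{3}$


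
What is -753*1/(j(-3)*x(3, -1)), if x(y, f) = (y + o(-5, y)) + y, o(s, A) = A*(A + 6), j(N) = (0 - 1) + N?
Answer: 251/44 ≈ 5.7045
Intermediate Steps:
j(N) = -1 + N
o(s, A) = A*(6 + A)
x(y, f) = 2*y + y*(6 + y) (x(y, f) = (y + y*(6 + y)) + y = 2*y + y*(6 + y))
-753*1/(j(-3)*x(3, -1)) = -753*1/(3*(-1 - 3)*(8 + 3)) = -753/((3*11)*(-4)) = -753/(33*(-4)) = -753/(-132) = -753*(-1/132) = 251/44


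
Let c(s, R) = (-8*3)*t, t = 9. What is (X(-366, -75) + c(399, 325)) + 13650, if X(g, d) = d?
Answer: 13359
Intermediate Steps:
c(s, R) = -216 (c(s, R) = -8*3*9 = -24*9 = -216)
(X(-366, -75) + c(399, 325)) + 13650 = (-75 - 216) + 13650 = -291 + 13650 = 13359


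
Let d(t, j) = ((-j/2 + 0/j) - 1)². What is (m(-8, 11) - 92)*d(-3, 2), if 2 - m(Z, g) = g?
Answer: -404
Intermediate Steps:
m(Z, g) = 2 - g
d(t, j) = (-1 - j/2)² (d(t, j) = ((-j*(½) + 0) - 1)² = ((-j/2 + 0) - 1)² = (-j/2 - 1)² = (-1 - j/2)²)
(m(-8, 11) - 92)*d(-3, 2) = ((2 - 1*11) - 92)*((2 + 2)²/4) = ((2 - 11) - 92)*((¼)*4²) = (-9 - 92)*((¼)*16) = -101*4 = -404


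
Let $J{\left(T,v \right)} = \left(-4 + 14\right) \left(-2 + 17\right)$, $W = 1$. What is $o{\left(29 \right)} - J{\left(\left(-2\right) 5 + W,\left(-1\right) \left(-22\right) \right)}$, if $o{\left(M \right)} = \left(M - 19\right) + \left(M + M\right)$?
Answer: $-82$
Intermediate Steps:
$J{\left(T,v \right)} = 150$ ($J{\left(T,v \right)} = 10 \cdot 15 = 150$)
$o{\left(M \right)} = -19 + 3 M$ ($o{\left(M \right)} = \left(-19 + M\right) + 2 M = -19 + 3 M$)
$o{\left(29 \right)} - J{\left(\left(-2\right) 5 + W,\left(-1\right) \left(-22\right) \right)} = \left(-19 + 3 \cdot 29\right) - 150 = \left(-19 + 87\right) - 150 = 68 - 150 = -82$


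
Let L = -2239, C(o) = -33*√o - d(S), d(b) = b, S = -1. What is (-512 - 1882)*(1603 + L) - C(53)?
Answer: 1522583 + 33*√53 ≈ 1.5228e+6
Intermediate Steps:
C(o) = 1 - 33*√o (C(o) = -33*√o - 1*(-1) = -33*√o + 1 = 1 - 33*√o)
(-512 - 1882)*(1603 + L) - C(53) = (-512 - 1882)*(1603 - 2239) - (1 - 33*√53) = -2394*(-636) + (-1 + 33*√53) = 1522584 + (-1 + 33*√53) = 1522583 + 33*√53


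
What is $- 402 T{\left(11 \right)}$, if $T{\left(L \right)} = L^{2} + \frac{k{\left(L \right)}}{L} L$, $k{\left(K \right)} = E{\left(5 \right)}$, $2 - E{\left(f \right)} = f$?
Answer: $-47436$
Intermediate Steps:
$E{\left(f \right)} = 2 - f$
$k{\left(K \right)} = -3$ ($k{\left(K \right)} = 2 - 5 = -3$)
$T{\left(L \right)} = -3 + L^{2}$ ($T{\left(L \right)} = L^{2} + - \frac{3}{L} L = L^{2} - 3 = -3 + L^{2}$)
$- 402 T{\left(11 \right)} = - 402 \left(-3 + 11^{2}\right) = - 402 \left(-3 + 121\right) = \left(-402\right) 118 = -47436$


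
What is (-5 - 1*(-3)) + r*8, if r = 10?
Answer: 78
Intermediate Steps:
(-5 - 1*(-3)) + r*8 = (-5 - 1*(-3)) + 10*8 = (-5 + 3) + 80 = -2 + 80 = 78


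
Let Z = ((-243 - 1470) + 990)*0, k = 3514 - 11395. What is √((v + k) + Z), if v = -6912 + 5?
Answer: 2*I*√3697 ≈ 121.61*I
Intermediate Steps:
v = -6907
k = -7881
Z = 0 (Z = (-1713 + 990)*0 = -723*0 = 0)
√((v + k) + Z) = √((-6907 - 7881) + 0) = √(-14788 + 0) = √(-14788) = 2*I*√3697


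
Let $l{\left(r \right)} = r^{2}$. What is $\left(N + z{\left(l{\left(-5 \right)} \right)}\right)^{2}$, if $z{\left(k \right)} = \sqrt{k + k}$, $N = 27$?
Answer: $779 + 270 \sqrt{2} \approx 1160.8$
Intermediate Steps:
$z{\left(k \right)} = \sqrt{2} \sqrt{k}$ ($z{\left(k \right)} = \sqrt{2 k} = \sqrt{2} \sqrt{k}$)
$\left(N + z{\left(l{\left(-5 \right)} \right)}\right)^{2} = \left(27 + \sqrt{2} \sqrt{\left(-5\right)^{2}}\right)^{2} = \left(27 + \sqrt{2} \sqrt{25}\right)^{2} = \left(27 + \sqrt{2} \cdot 5\right)^{2} = \left(27 + 5 \sqrt{2}\right)^{2}$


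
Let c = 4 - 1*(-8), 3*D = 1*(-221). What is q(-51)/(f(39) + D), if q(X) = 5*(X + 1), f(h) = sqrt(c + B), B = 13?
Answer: 375/103 ≈ 3.6408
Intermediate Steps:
D = -221/3 (D = (1*(-221))/3 = (1/3)*(-221) = -221/3 ≈ -73.667)
c = 12 (c = 4 + 8 = 12)
f(h) = 5 (f(h) = sqrt(12 + 13) = sqrt(25) = 5)
q(X) = 5 + 5*X (q(X) = 5*(1 + X) = 5 + 5*X)
q(-51)/(f(39) + D) = (5 + 5*(-51))/(5 - 221/3) = (5 - 255)/(-206/3) = -3/206*(-250) = 375/103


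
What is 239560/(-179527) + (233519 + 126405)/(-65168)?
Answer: -20056930507/2924853884 ≈ -6.8574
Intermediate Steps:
239560/(-179527) + (233519 + 126405)/(-65168) = 239560*(-1/179527) + 359924*(-1/65168) = -239560/179527 - 89981/16292 = -20056930507/2924853884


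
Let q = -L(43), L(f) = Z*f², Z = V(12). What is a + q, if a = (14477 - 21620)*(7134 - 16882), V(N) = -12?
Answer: 69652152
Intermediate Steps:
Z = -12
a = 69629964 (a = -7143*(-9748) = 69629964)
L(f) = -12*f²
q = 22188 (q = -(-12)*43² = -(-12)*1849 = -1*(-22188) = 22188)
a + q = 69629964 + 22188 = 69652152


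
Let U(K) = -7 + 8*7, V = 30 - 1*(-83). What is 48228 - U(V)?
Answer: 48179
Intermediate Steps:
V = 113 (V = 30 + 83 = 113)
U(K) = 49 (U(K) = -7 + 56 = 49)
48228 - U(V) = 48228 - 1*49 = 48228 - 49 = 48179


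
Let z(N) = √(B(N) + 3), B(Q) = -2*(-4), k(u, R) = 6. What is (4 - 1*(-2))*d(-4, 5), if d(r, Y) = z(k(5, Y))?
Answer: 6*√11 ≈ 19.900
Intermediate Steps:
B(Q) = 8
z(N) = √11 (z(N) = √(8 + 3) = √11)
d(r, Y) = √11
(4 - 1*(-2))*d(-4, 5) = (4 - 1*(-2))*√11 = (4 + 2)*√11 = 6*√11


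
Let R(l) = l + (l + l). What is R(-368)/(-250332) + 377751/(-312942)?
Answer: -113789463/94612798 ≈ -1.2027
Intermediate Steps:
R(l) = 3*l (R(l) = l + 2*l = 3*l)
R(-368)/(-250332) + 377751/(-312942) = (3*(-368))/(-250332) + 377751/(-312942) = -1104*(-1/250332) + 377751*(-1/312942) = 4/907 - 125917/104314 = -113789463/94612798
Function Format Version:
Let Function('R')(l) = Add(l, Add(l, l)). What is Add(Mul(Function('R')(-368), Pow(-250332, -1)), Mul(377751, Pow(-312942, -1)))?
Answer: Rational(-113789463, 94612798) ≈ -1.2027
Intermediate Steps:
Function('R')(l) = Mul(3, l) (Function('R')(l) = Add(l, Mul(2, l)) = Mul(3, l))
Add(Mul(Function('R')(-368), Pow(-250332, -1)), Mul(377751, Pow(-312942, -1))) = Add(Mul(Mul(3, -368), Pow(-250332, -1)), Mul(377751, Pow(-312942, -1))) = Add(Mul(-1104, Rational(-1, 250332)), Mul(377751, Rational(-1, 312942))) = Add(Rational(4, 907), Rational(-125917, 104314)) = Rational(-113789463, 94612798)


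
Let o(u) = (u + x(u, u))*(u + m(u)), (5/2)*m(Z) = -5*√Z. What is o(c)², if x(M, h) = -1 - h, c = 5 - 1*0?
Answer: 45 - 20*√5 ≈ 0.27864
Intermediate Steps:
c = 5 (c = 5 + 0 = 5)
m(Z) = -2*√Z (m(Z) = 2*(-5*√Z)/5 = -2*√Z)
o(u) = -u + 2*√u (o(u) = (u + (-1 - u))*(u - 2*√u) = -(u - 2*√u) = -u + 2*√u)
o(c)² = (-1*5 + 2*√5)² = (-5 + 2*√5)²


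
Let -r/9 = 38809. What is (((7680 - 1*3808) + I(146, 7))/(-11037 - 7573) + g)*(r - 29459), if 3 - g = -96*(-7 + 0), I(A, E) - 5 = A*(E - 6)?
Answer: 471687075762/1861 ≈ 2.5346e+8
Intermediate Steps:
r = -349281 (r = -9*38809 = -349281)
I(A, E) = 5 + A*(-6 + E) (I(A, E) = 5 + A*(E - 6) = 5 + A*(-6 + E))
g = -669 (g = 3 - (-96)*(-7 + 0) = 3 - (-96)*(-7) = 3 - 1*672 = 3 - 672 = -669)
(((7680 - 1*3808) + I(146, 7))/(-11037 - 7573) + g)*(r - 29459) = (((7680 - 1*3808) + (5 - 6*146 + 146*7))/(-11037 - 7573) - 669)*(-349281 - 29459) = (((7680 - 3808) + (5 - 876 + 1022))/(-18610) - 669)*(-378740) = ((3872 + 151)*(-1/18610) - 669)*(-378740) = (4023*(-1/18610) - 669)*(-378740) = (-4023/18610 - 669)*(-378740) = -12454113/18610*(-378740) = 471687075762/1861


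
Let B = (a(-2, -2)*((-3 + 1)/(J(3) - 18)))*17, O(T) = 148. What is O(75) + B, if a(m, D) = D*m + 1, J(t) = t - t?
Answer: 1417/9 ≈ 157.44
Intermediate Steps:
J(t) = 0
a(m, D) = 1 + D*m
B = 85/9 (B = ((1 - 2*(-2))*((-3 + 1)/(0 - 18)))*17 = ((1 + 4)*(-2/(-18)))*17 = (5*(-2*(-1/18)))*17 = (5*(⅑))*17 = (5/9)*17 = 85/9 ≈ 9.4444)
O(75) + B = 148 + 85/9 = 1417/9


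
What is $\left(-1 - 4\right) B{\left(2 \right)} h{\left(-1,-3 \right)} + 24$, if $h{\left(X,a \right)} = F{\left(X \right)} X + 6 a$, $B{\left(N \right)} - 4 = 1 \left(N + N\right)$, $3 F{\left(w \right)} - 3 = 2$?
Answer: $\frac{2432}{3} \approx 810.67$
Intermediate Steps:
$F{\left(w \right)} = \frac{5}{3}$ ($F{\left(w \right)} = 1 + \frac{1}{3} \cdot 2 = 1 + \frac{2}{3} = \frac{5}{3}$)
$B{\left(N \right)} = 4 + 2 N$ ($B{\left(N \right)} = 4 + 1 \left(N + N\right) = 4 + 1 \cdot 2 N = 4 + 2 N$)
$h{\left(X,a \right)} = 6 a + \frac{5 X}{3}$ ($h{\left(X,a \right)} = \frac{5 X}{3} + 6 a = 6 a + \frac{5 X}{3}$)
$\left(-1 - 4\right) B{\left(2 \right)} h{\left(-1,-3 \right)} + 24 = \left(-1 - 4\right) \left(4 + 2 \cdot 2\right) \left(6 \left(-3\right) + \frac{5}{3} \left(-1\right)\right) + 24 = - 5 \left(4 + 4\right) \left(-18 - \frac{5}{3}\right) + 24 = \left(-5\right) 8 \left(- \frac{59}{3}\right) + 24 = \left(-40\right) \left(- \frac{59}{3}\right) + 24 = \frac{2360}{3} + 24 = \frac{2432}{3}$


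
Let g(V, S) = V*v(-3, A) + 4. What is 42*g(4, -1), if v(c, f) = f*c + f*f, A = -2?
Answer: 1848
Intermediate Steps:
v(c, f) = f**2 + c*f (v(c, f) = c*f + f**2 = f**2 + c*f)
g(V, S) = 4 + 10*V (g(V, S) = V*(-2*(-3 - 2)) + 4 = V*(-2*(-5)) + 4 = V*10 + 4 = 10*V + 4 = 4 + 10*V)
42*g(4, -1) = 42*(4 + 10*4) = 42*(4 + 40) = 42*44 = 1848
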